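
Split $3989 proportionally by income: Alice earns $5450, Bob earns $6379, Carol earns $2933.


Total income = 5450 + 6379 + 2933 = $14762
Alice: $3989 × 5450/14762 = $1472.70
Bob: $3989 × 6379/14762 = $1723.74
Carol: $3989 × 2933/14762 = $792.56
= Alice: $1472.70, Bob: $1723.74, Carol: $792.56

Alice: $1472.70, Bob: $1723.74, Carol: $792.56


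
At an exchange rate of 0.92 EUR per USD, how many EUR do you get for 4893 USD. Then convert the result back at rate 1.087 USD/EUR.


Amount × rate = 4893 × 0.92 = 4501.56 EUR
Round-trip: 4501.56 × 1.087 = 4893.20 USD
= 4501.56 EUR, then 4893.20 USD

4501.56 EUR, then 4893.20 USD


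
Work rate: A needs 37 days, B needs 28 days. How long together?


Rate of A = 1/37 per day
Rate of B = 1/28 per day
Combined rate = 1/37 + 1/28 = 65/1036 ≈ 0.0627 per day
Days = 1 / combined rate = 1036/65
≈ 15.94 days

15.94 days


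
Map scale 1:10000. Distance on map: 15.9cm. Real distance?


Real distance = map distance × scale
= 15.9cm × 10000
= 159000 cm = 1590.0 m
= 1.590 km

1.590 km


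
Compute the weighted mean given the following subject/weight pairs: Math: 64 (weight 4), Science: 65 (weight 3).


Numerator = 64×4 + 65×3
= 256 + 195
= 451
Total weight = 7
Weighted avg = 451/7
= 64.43

64.43


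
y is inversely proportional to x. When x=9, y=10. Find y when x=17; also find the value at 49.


Inverse proportion: x × y = constant
k = 9 × 10 = 90
At x=17: k/17 = 5.29
At x=49: k/49 = 1.84
= 5.29 and 1.84

5.29 and 1.84


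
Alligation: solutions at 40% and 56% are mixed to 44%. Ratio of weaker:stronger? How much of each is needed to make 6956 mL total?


Let x parts of 40% mix with y parts of 56%.
40x + 56y = 44(x + y)
40x + 56y = 44x + 44y
x(40 - 44) = y(44 - 56)
x/y = (56 - 44)/(44 - 40) = 12/4
Simplify: 3:1
Total parts = 4; one part = 6956/4 = 1739.00 mL
40% solution: 3×1739.00 = 5217.00 mL
56% solution: 1×1739.00 = 1739.00 mL
= ratio 3:1; 5217.00 mL and 1739.00 mL

ratio 3:1; 5217.00 mL and 1739.00 mL


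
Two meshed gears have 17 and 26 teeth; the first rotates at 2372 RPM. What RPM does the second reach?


Gear ratio = 17:26 = 17:26
RPM_B = RPM_A × (teeth_A / teeth_B)
= 2372 × (17/26)
= 1550.9 RPM

1550.9 RPM


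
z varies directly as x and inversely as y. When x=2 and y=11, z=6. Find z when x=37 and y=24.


z = k·x/y
Solve for k using the known point: k = z·y/x = 6×11/2 = 66/2 = 33.0000
Now evaluate at x=37, y=24:
z = k × 37 / 24 = (66 × 37) / (2 × 24) = 2442/48
= 50.8750

50.8750


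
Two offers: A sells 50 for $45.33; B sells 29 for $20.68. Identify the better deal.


Deal A: $45.33/50 = $0.9066/unit
Deal B: $20.68/29 = $0.7131/unit
B is cheaper per unit
= Deal B

Deal B


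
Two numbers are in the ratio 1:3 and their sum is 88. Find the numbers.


Let A = 1k, B = 3k.
1k + 3k = 88
4k = 88 → k = 88/4 = 22
A = 1×22 = 22, B = 3×22 = 66
= A = 22, B = 66

A = 22, B = 66


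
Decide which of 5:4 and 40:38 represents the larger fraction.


5/4 = 1.2500
40/38 = 1.0526
1.2500 > 1.0526, so 5:4 is greater
= 5:4

5:4


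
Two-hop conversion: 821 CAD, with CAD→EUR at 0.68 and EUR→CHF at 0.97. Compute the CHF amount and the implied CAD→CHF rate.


Step 1: 821 CAD × 0.68 = 558.28 EUR
Step 2: 558.28 EUR × 0.97 = 541.53 CHF
Implied rate CAD→CHF = 0.68 × 0.97 = 0.6596
= 541.53 CHF; implied rate 0.6596 CHF/CAD

541.53 CHF; implied rate 0.6596 CHF/CAD


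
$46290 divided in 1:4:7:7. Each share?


Total parts = 1 + 4 + 7 + 7 = 19
Part 1: 46290 × 1/19 = 2436.32
Part 2: 46290 × 4/19 = 9745.26
Part 3: 46290 × 7/19 = 17054.21
Part 4: 46290 × 7/19 = 17054.21
= Part 1: $2436.32, Part 2: $9745.26, Part 3: $17054.21, Part 4: $17054.21

Part 1: $2436.32, Part 2: $9745.26, Part 3: $17054.21, Part 4: $17054.21


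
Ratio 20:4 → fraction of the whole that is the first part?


Total parts = 20 + 4 = 24
First part: 20/24 = 5/6
= 5/6

5/6


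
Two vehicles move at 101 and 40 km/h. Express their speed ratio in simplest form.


Ratio = 101:40
GCD = 1
Simplified = 101:40
Time ratio (same distance) = 40:101
Speed ratio = 101:40

101:40


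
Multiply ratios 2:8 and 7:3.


Compound ratio = (2×7) : (8×3)
= 14:24
GCD = 2
= 7:12

7:12


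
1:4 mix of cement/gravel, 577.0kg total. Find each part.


Total parts = 1 + 4 = 5
cement: 577.0 × 1/5 = 115.4kg
gravel: 577.0 × 4/5 = 461.6kg
= 115.4kg and 461.6kg

115.4kg and 461.6kg


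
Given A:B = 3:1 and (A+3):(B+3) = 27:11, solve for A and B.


Let A = 3k, B = 1k.
(3k + 3) / (1k + 3) = 27/11
Cross-multiply: 11(3k + 3) = 27(1k + 3)
33k + 33 = 27k + 81
33k - 27k = 81 - 33
6k = 48
k = 48/6 = 8
A = 3×8 = 24, B = 1×8 = 8
= A = 24, B = 8

A = 24, B = 8


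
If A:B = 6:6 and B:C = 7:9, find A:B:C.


Match B: multiply A:B by 7 → 42:42
Multiply B:C by 6 → 42:54
Combined: 42:42:54
GCD = 6
= 7:7:9

7:7:9


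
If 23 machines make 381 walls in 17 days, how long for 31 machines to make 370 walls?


Days ∝ work / workers, so d₂ = d₁ × (m₁/m₂) × (w₂/w₁)
Workers factor (inverse): 23/31 ≈ 0.7419
Work factor (direct): 370/381 ≈ 0.9711
d₂ = 17 × 23/31 × 370/381 = (17 × 23 × 370) / (31 × 381) = 144670/11811
≈ 12.25 days

12.25 days


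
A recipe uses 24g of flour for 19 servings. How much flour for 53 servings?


Direct proportion: y/x = constant
k = 24/19 ≈ 1.2632
y₂ = k × 53 = 24 × 53 / 19 = 1272/19
≈ 66.95

66.95


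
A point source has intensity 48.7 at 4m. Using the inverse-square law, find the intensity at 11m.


I₁d₁² = I₂d₂²
I₂ = I₁ × (d₁/d₂)²
= 48.7 × (4/11)²
= 48.7 × 16/121
= 779.2/121
≈ 6.4397

6.4397


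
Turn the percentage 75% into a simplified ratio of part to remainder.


75% means 75 parts out of 100; remainder = 25
Part : remainder = 75:25
GCD = 25
= 3:1

3:1


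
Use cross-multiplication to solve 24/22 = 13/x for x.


Cross multiply: 24 × x = 22 × 13
24x = 286
x = 286 / 24
= 11.92

11.92


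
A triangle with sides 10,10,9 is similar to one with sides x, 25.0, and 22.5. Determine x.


Scale factor = 25.0/10 = 2.5
Missing side = 10 × 2.5
= 25.0

25.0


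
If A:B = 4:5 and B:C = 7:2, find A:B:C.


Match B: multiply A:B by 7 → 28:35
Multiply B:C by 5 → 35:10
Combined: 28:35:10
GCD = 1
= 28:35:10

28:35:10


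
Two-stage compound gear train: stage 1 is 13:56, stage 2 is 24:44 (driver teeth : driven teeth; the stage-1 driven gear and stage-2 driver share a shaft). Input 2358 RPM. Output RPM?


Stage 1: RPM_B = RPM_A × t_A/t_B = 2358 × 13/56 = 30654/56 ≈ 547.39
B and C share a shaft → RPM_C = RPM_B
Stage 2: RPM_D = RPM_C × t_C/t_D = RPM_A × (t_A×t_C)/(t_B×t_D)
Overall ratio = (13×24)/(56×44) = 312/2464
RPM_D = 2358 × 312/2464 = 735696/2464
≈ 298.58 RPM

298.58 RPM


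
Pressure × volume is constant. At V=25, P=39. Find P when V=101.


Inverse proportion: x × y = constant
k = 25 × 39 = 975
y₂ = k / 101 = 975 / 101
= 9.65

9.65


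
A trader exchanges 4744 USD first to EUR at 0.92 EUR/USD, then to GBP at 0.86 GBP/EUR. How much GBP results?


Step 1: 4744 USD × 0.92 = 4364.48 EUR
Step 2: 4364.48 EUR × 0.86 = 3753.45 GBP
Implied rate USD→GBP = 0.92 × 0.86 = 0.7912
= 3753.45 GBP

3753.45 GBP


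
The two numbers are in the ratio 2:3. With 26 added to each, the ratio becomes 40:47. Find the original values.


Let A = 2k, B = 3k.
(2k + 26) / (3k + 26) = 40/47
Cross-multiply: 47(2k + 26) = 40(3k + 26)
94k + 1222 = 120k + 1040
94k - 120k = 1040 - 1222
-26k = -182
k = -182/-26 = 7
A = 2×7 = 14, B = 3×7 = 21
= A = 14, B = 21

A = 14, B = 21


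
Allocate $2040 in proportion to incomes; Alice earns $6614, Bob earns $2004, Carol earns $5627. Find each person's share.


Total income = 6614 + 2004 + 5627 = $14245
Alice: $2040 × 6614/14245 = $947.18
Bob: $2040 × 2004/14245 = $286.99
Carol: $2040 × 5627/14245 = $805.83
= Alice: $947.18, Bob: $286.99, Carol: $805.83

Alice: $947.18, Bob: $286.99, Carol: $805.83


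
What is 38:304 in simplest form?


GCD(38, 304) = 38
38/38 : 304/38
= 1:8

1:8


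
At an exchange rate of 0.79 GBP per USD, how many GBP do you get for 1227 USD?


Amount × rate = 1227 × 0.79
= 969.33 GBP

969.33 GBP


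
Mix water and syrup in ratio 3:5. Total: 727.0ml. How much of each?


Total parts = 3 + 5 = 8
water: 727.0 × 3/8 = 272.6ml
syrup: 727.0 × 5/8 = 454.4ml
= 272.6ml and 454.4ml

272.6ml and 454.4ml


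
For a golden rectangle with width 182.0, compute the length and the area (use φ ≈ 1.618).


φ = (1 + √5) / 2 ≈ 1.618
Length = width × φ = 182.0 × 1.618 = 294.476
≈ 294.48
Area = width × length = 182.0 × 294.476 = 53594.632 ≈ 53594.63
= Length: 294.48, Area: 53594.63

Length: 294.48, Area: 53594.63


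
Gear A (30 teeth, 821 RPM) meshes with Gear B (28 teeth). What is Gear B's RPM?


Gear ratio = 30:28 = 15:14
RPM_B = RPM_A × (teeth_A / teeth_B)
= 821 × (30/28)
= 879.6 RPM

879.6 RPM


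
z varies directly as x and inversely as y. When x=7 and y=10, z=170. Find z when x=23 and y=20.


z = k·x/y
Solve for k using the known point: k = z·y/x = 170×10/7 = 1700/7 ≈ 242.8571
Now evaluate at x=23, y=20:
z = k × 23 / 20 = (1700 × 23) / (7 × 20) = 39100/140
≈ 279.2857

279.2857


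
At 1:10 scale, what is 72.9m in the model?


Model size = real / scale
= 72.9 / 10
= 7.2900 m

7.2900 m


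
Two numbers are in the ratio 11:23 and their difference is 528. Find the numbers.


Let A = 11k, B = 23k.
23k - 11k = 528
12k = 528 → k = 528/12 = 44
A = 11×44 = 484, B = 23×44 = 1012
= A = 484, B = 1012

A = 484, B = 1012


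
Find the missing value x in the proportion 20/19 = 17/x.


Cross multiply: 20 × x = 19 × 17
20x = 323
x = 323 / 20
= 16.15

16.15


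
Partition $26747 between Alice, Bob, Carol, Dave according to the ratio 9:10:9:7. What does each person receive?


Total parts = 9 + 10 + 9 + 7 = 35
Alice: 26747 × 9/35 = 6877.80
Bob: 26747 × 10/35 = 7642.00
Carol: 26747 × 9/35 = 6877.80
Dave: 26747 × 7/35 = 5349.40
= Alice: $6877.80, Bob: $7642.00, Carol: $6877.80, Dave: $5349.40

Alice: $6877.80, Bob: $7642.00, Carol: $6877.80, Dave: $5349.40


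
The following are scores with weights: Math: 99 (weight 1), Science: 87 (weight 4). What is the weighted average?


Numerator = 99×1 + 87×4
= 99 + 348
= 447
Total weight = 5
Weighted avg = 447/5
= 89.40

89.40


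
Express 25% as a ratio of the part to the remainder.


25% means 25 parts out of 100; remainder = 75
Part : remainder = 25:75
GCD = 25
= 1:3

1:3


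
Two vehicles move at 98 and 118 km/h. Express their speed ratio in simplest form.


Ratio = 98:118
GCD = 2
Simplified = 49:59
Time ratio (same distance) = 59:49
Speed ratio = 49:59

49:59


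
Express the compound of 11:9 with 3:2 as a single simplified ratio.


Compound ratio = (11×3) : (9×2)
= 33:18
GCD = 3
= 11:6

11:6


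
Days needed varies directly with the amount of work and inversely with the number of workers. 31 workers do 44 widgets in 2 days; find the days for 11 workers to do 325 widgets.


Days ∝ work / workers, so d₂ = d₁ × (m₁/m₂) × (w₂/w₁)
Workers factor (inverse): 31/11 ≈ 2.8182
Work factor (direct): 325/44 ≈ 7.3864
d₂ = 2 × 31/11 × 325/44 = (2 × 31 × 325) / (11 × 44) = 20150/484
≈ 41.63 days

41.63 days


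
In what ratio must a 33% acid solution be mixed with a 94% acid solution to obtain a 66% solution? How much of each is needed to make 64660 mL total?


Let x parts of 33% mix with y parts of 94%.
33x + 94y = 66(x + y)
33x + 94y = 66x + 66y
x(33 - 66) = y(66 - 94)
x/y = (94 - 66)/(66 - 33) = 28/33
Simplify: 28:33
Total parts = 61; one part = 64660/61 = 1060.00 mL
33% solution: 28×1060.00 = 29680.00 mL
94% solution: 33×1060.00 = 34980.00 mL
= ratio 28:33; 29680.00 mL and 34980.00 mL

ratio 28:33; 29680.00 mL and 34980.00 mL


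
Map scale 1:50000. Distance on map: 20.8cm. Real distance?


Real distance = map distance × scale
= 20.8cm × 50000
= 1040000 cm = 10400.0 m
= 10.400 km

10.400 km


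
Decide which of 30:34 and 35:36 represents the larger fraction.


30/34 = 0.8824
35/36 = 0.9722
0.8824 < 0.9722, so 30:34 is less
= 35:36

35:36


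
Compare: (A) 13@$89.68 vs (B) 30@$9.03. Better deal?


Deal A: $89.68/13 = $6.8985/unit
Deal B: $9.03/30 = $0.3010/unit
B is cheaper per unit
= Deal B

Deal B


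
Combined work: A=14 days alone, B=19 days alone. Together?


Rate of A = 1/14 per day
Rate of B = 1/19 per day
Combined rate = 1/14 + 1/19 = 33/266 ≈ 0.1241 per day
Days = 1 / combined rate = 266/33
≈ 8.06 days

8.06 days


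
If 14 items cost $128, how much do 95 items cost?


Direct proportion: y/x = constant
k = 128/14 ≈ 9.1429
y₂ = k × 95 = 128 × 95 / 14 = 12160/14
≈ 868.57

868.57


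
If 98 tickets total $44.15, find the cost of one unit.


Unit rate = total / quantity
= 44.15 / 98
= $0.45 per unit

$0.45 per unit


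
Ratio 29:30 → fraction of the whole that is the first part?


Total parts = 29 + 30 = 59
First part: 29/59 = 29/59
= 29/59

29/59


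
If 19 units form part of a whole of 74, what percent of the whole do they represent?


Percentage = (part / whole) × 100
= (19 / 74) × 100
≈ 25.68%

25.68%


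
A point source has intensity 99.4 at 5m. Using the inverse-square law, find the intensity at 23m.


I₁d₁² = I₂d₂²
I₂ = I₁ × (d₁/d₂)²
= 99.4 × (5/23)²
= 99.4 × 25/529
= 2485/529
≈ 4.6975

4.6975


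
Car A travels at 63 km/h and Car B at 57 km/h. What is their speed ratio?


Ratio = 63:57
GCD = 3
Simplified = 21:19
Time ratio (same distance) = 19:21
Speed ratio = 21:19

21:19


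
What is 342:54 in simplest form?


GCD(342, 54) = 18
342/18 : 54/18
= 19:3

19:3


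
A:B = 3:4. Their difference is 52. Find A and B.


Let A = 3k, B = 4k.
4k - 3k = 52
1k = 52 → k = 52/1 = 52
A = 3×52 = 156, B = 4×52 = 208
= A = 156, B = 208

A = 156, B = 208


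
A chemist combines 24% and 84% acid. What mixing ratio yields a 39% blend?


Let x parts of 24% mix with y parts of 84%.
24x + 84y = 39(x + y)
24x + 84y = 39x + 39y
x(24 - 39) = y(39 - 84)
x/y = (84 - 39)/(39 - 24) = 45/15
Simplify: 3:1
= 3:1

3:1


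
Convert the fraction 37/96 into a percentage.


Percentage = (part / whole) × 100
= (37 / 96) × 100
≈ 38.54%

38.54%


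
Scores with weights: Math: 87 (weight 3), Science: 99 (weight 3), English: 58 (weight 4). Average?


Numerator = 87×3 + 99×3 + 58×4
= 261 + 297 + 232
= 790
Total weight = 10
Weighted avg = 790/10
= 79.00

79.00


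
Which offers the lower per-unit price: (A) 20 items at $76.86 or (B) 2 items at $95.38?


Deal A: $76.86/20 = $3.8430/unit
Deal B: $95.38/2 = $47.6900/unit
A is cheaper per unit
= Deal A

Deal A


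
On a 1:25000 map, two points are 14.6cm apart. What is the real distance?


Real distance = map distance × scale
= 14.6cm × 25000
= 365000 cm = 3650.0 m
= 3.650 km

3.650 km


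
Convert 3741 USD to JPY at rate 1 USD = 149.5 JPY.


Amount × rate = 3741 × 149.5
= 559279.50 JPY

559279.50 JPY


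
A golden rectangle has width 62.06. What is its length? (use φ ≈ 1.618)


φ = (1 + √5) / 2 ≈ 1.618
Length = width × φ = 62.06 × 1.618 = 100.41308
≈ 100.41

100.41


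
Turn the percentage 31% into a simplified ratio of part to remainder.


31% means 31 parts out of 100; remainder = 69
Part : remainder = 31:69
GCD = 1
= 31:69

31:69


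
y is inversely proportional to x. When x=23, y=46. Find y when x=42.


Inverse proportion: x × y = constant
k = 23 × 46 = 1058
y₂ = k / 42 = 1058 / 42
= 25.19

25.19


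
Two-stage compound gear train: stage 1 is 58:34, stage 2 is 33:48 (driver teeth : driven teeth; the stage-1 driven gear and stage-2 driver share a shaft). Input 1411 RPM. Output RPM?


Stage 1: RPM_B = RPM_A × t_A/t_B = 1411 × 58/34 = 81838/34 = 2407.00
B and C share a shaft → RPM_C = RPM_B
Stage 2: RPM_D = RPM_C × t_C/t_D = RPM_A × (t_A×t_C)/(t_B×t_D)
Overall ratio = (58×33)/(34×48) = 1914/1632
RPM_D = 1411 × 1914/1632 = 2700654/1632
≈ 1654.81 RPM

1654.81 RPM


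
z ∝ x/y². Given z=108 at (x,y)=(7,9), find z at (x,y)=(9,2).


z = k·x/y²
Solve for k using the known point: k = z·y²/x = 108×81/7 = 8748/7 ≈ 1249.7143
Now evaluate at x=9, y=2:
z = k × 9 / 4 = (8748 × 9) / (7 × 4) = 78732/28
≈ 2811.8571

2811.8571


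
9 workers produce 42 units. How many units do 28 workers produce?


Direct proportion: y/x = constant
k = 42/9 ≈ 4.6667
y₂ = k × 28 = 42 × 28 / 9 = 1176/9
≈ 130.67

130.67


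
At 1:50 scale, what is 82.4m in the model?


Model size = real / scale
= 82.4 / 50
= 1.6480 m

1.6480 m


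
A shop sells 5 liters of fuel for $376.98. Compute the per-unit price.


Unit rate = total / quantity
= 376.98 / 5
= $75.40 per unit

$75.40 per unit


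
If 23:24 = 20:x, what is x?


Cross multiply: 23 × x = 24 × 20
23x = 480
x = 480 / 23
= 20.87

20.87


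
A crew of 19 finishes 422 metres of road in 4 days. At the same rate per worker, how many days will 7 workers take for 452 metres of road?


Days ∝ work / workers, so d₂ = d₁ × (m₁/m₂) × (w₂/w₁)
Workers factor (inverse): 19/7 ≈ 2.7143
Work factor (direct): 452/422 ≈ 1.0711
d₂ = 4 × 19/7 × 452/422 = (4 × 19 × 452) / (7 × 422) = 34352/2954
≈ 11.63 days

11.63 days


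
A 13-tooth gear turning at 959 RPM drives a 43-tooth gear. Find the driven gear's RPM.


Gear ratio = 13:43 = 13:43
RPM_B = RPM_A × (teeth_A / teeth_B)
= 959 × (13/43)
= 289.9 RPM

289.9 RPM


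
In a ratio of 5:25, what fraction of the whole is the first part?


Total parts = 5 + 25 = 30
First part: 5/30 = 1/6
= 1/6

1/6


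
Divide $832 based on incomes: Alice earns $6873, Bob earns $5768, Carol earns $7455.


Total income = 6873 + 5768 + 7455 = $20096
Alice: $832 × 6873/20096 = $284.55
Bob: $832 × 5768/20096 = $238.80
Carol: $832 × 7455/20096 = $308.65
= Alice: $284.55, Bob: $238.80, Carol: $308.65

Alice: $284.55, Bob: $238.80, Carol: $308.65


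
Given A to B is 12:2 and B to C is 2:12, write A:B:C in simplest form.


Match B: multiply A:B by 2 → 24:4
Multiply B:C by 2 → 4:24
Combined: 24:4:24
GCD = 4
= 6:1:6

6:1:6


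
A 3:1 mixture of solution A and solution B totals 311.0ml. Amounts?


Total parts = 3 + 1 = 4
solution A: 311.0 × 3/4 = 233.3ml
solution B: 311.0 × 1/4 = 77.8ml
= 233.3ml and 77.8ml

233.3ml and 77.8ml


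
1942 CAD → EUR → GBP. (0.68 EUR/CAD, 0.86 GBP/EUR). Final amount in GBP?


Step 1: 1942 CAD × 0.68 = 1320.56 EUR
Step 2: 1320.56 EUR × 0.86 = 1135.68 GBP
Implied rate CAD→GBP = 0.68 × 0.86 = 0.5848
= 1135.68 GBP

1135.68 GBP


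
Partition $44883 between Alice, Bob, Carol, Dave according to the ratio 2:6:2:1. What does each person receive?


Total parts = 2 + 6 + 2 + 1 = 11
Alice: 44883 × 2/11 = 8160.55
Bob: 44883 × 6/11 = 24481.64
Carol: 44883 × 2/11 = 8160.55
Dave: 44883 × 1/11 = 4080.27
= Alice: $8160.55, Bob: $24481.64, Carol: $8160.55, Dave: $4080.27

Alice: $8160.55, Bob: $24481.64, Carol: $8160.55, Dave: $4080.27


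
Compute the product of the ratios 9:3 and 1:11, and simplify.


Compound ratio = (9×1) : (3×11)
= 9:33
GCD = 3
= 3:11

3:11


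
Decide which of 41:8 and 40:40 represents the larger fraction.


41/8 = 5.1250
40/40 = 1.0000
5.1250 > 1.0000, so 41:8 is greater
= 41:8

41:8


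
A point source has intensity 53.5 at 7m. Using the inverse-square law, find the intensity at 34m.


I₁d₁² = I₂d₂²
I₂ = I₁ × (d₁/d₂)²
= 53.5 × (7/34)²
= 53.5 × 49/1156
= 2621.5/1156
≈ 2.2677

2.2677


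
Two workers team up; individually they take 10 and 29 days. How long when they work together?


Rate of A = 1/10 per day
Rate of B = 1/29 per day
Combined rate = 1/10 + 1/29 = 39/290 ≈ 0.1345 per day
Days = 1 / combined rate = 290/39
≈ 7.44 days

7.44 days


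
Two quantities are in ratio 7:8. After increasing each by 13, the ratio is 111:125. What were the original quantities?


Let A = 7k, B = 8k.
(7k + 13) / (8k + 13) = 111/125
Cross-multiply: 125(7k + 13) = 111(8k + 13)
875k + 1625 = 888k + 1443
875k - 888k = 1443 - 1625
-13k = -182
k = -182/-13 = 14
A = 7×14 = 98, B = 8×14 = 112
= A = 98, B = 112

A = 98, B = 112


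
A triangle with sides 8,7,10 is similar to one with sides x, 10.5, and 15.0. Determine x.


Scale factor = 10.5/7 = 1.5
Missing side = 8 × 1.5
= 12.0

12.0


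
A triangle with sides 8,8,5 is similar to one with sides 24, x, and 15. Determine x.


Scale factor = 24/8 = 3
Missing side = 8 × 3
= 24.0

24.0


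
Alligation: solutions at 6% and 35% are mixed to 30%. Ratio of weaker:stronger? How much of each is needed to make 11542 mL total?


Let x parts of 6% mix with y parts of 35%.
6x + 35y = 30(x + y)
6x + 35y = 30x + 30y
x(6 - 30) = y(30 - 35)
x/y = (35 - 30)/(30 - 6) = 5/24
Simplify: 5:24
Total parts = 29; one part = 11542/29 = 398.00 mL
6% solution: 5×398.00 = 1990.00 mL
35% solution: 24×398.00 = 9552.00 mL
= ratio 5:24; 1990.00 mL and 9552.00 mL

ratio 5:24; 1990.00 mL and 9552.00 mL


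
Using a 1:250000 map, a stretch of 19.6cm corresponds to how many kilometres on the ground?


Real distance = map distance × scale
= 19.6cm × 250000
= 4900000 cm = 49000.0 m
= 49.000 km

49.000 km


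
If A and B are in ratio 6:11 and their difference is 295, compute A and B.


Let A = 6k, B = 11k.
11k - 6k = 295
5k = 295 → k = 295/5 = 59
A = 6×59 = 354, B = 11×59 = 649
= A = 354, B = 649

A = 354, B = 649


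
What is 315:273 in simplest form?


GCD(315, 273) = 21
315/21 : 273/21
= 15:13

15:13


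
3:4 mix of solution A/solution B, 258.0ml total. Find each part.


Total parts = 3 + 4 = 7
solution A: 258.0 × 3/7 = 110.6ml
solution B: 258.0 × 4/7 = 147.4ml
= 110.6ml and 147.4ml

110.6ml and 147.4ml


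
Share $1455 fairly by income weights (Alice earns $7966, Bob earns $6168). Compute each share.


Total income = 7966 + 6168 = $14134
Alice: $1455 × 7966/14134 = $820.05
Bob: $1455 × 6168/14134 = $634.95
= Alice: $820.05, Bob: $634.95

Alice: $820.05, Bob: $634.95


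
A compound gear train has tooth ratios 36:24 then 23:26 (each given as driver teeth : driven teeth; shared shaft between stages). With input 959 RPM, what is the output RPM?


Stage 1: RPM_B = RPM_A × t_A/t_B = 959 × 36/24 = 34524/24 = 1438.50
B and C share a shaft → RPM_C = RPM_B
Stage 2: RPM_D = RPM_C × t_C/t_D = RPM_A × (t_A×t_C)/(t_B×t_D)
Overall ratio = (36×23)/(24×26) = 828/624
RPM_D = 959 × 828/624 = 794052/624
≈ 1272.52 RPM

1272.52 RPM


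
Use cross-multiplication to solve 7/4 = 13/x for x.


Cross multiply: 7 × x = 4 × 13
7x = 52
x = 52 / 7
= 7.43

7.43


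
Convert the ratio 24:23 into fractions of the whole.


Total parts = 24 + 23 = 47
First part: 24/47 = 24/47
Second part: 23/47 = 23/47
= 24/47 and 23/47

24/47 and 23/47


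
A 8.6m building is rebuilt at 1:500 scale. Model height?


Model size = real / scale
= 8.6 / 500
= 0.0172 m

0.0172 m


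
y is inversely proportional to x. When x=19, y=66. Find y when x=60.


Inverse proportion: x × y = constant
k = 19 × 66 = 1254
y₂ = k / 60 = 1254 / 60
= 20.90

20.90


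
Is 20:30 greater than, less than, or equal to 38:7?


20/30 = 0.6667
38/7 = 5.4286
0.6667 < 5.4286, so 20:30 is less
= less than

less than


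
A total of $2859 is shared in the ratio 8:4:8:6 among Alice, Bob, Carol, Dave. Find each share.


Total parts = 8 + 4 + 8 + 6 = 26
Alice: 2859 × 8/26 = 879.69
Bob: 2859 × 4/26 = 439.85
Carol: 2859 × 8/26 = 879.69
Dave: 2859 × 6/26 = 659.77
= Alice: $879.69, Bob: $439.85, Carol: $879.69, Dave: $659.77

Alice: $879.69, Bob: $439.85, Carol: $879.69, Dave: $659.77


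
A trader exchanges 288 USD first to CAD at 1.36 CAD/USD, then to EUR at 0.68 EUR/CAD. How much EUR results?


Step 1: 288 USD × 1.36 = 391.68 CAD
Step 2: 391.68 CAD × 0.68 = 266.34 EUR
Implied rate USD→EUR = 1.36 × 0.68 = 0.9248
= 266.34 EUR

266.34 EUR


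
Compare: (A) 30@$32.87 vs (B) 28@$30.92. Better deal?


Deal A: $32.87/30 = $1.0957/unit
Deal B: $30.92/28 = $1.1043/unit
A is cheaper per unit
= Deal A

Deal A


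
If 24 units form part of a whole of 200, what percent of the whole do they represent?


Percentage = (part / whole) × 100
= (24 / 200) × 100
= 12.00%

12.00%


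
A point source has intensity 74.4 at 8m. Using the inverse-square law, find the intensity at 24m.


I₁d₁² = I₂d₂²
I₂ = I₁ × (d₁/d₂)²
= 74.4 × (8/24)²
= 74.4 × 64/576
= 4761.6/576
≈ 8.2667

8.2667


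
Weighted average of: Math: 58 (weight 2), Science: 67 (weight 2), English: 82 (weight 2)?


Numerator = 58×2 + 67×2 + 82×2
= 116 + 134 + 164
= 414
Total weight = 6
Weighted avg = 414/6
= 69.00

69.00


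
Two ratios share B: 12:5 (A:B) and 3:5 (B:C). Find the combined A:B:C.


Match B: multiply A:B by 3 → 36:15
Multiply B:C by 5 → 15:25
Combined: 36:15:25
GCD = 1
= 36:15:25

36:15:25


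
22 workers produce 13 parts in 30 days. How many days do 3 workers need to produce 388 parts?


Days ∝ work / workers, so d₂ = d₁ × (m₁/m₂) × (w₂/w₁)
Workers factor (inverse): 22/3 ≈ 7.3333
Work factor (direct): 388/13 ≈ 29.8462
d₂ = 30 × 22/3 × 388/13 = (30 × 22 × 388) / (3 × 13) = 256080/39
≈ 6566.15 days

6566.15 days


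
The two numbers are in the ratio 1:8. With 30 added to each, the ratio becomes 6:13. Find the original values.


Let A = 1k, B = 8k.
(1k + 30) / (8k + 30) = 6/13
Cross-multiply: 13(1k + 30) = 6(8k + 30)
13k + 390 = 48k + 180
13k - 48k = 180 - 390
-35k = -210
k = -210/-35 = 6
A = 1×6 = 6, B = 8×6 = 48
= A = 6, B = 48

A = 6, B = 48


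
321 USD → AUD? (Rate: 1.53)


Amount × rate = 321 × 1.53
= 491.13 AUD

491.13 AUD


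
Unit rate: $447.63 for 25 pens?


Unit rate = total / quantity
= 447.63 / 25
= $17.91 per unit

$17.91 per unit


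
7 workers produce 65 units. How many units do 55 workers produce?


Direct proportion: y/x = constant
k = 65/7 ≈ 9.2857
y₂ = k × 55 = 65 × 55 / 7 = 3575/7
≈ 510.71

510.71


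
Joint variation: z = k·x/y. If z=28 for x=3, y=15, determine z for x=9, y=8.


z = k·x/y
Solve for k using the known point: k = z·y/x = 28×15/3 = 420/3 = 140.0000
Now evaluate at x=9, y=8:
z = k × 9 / 8 = (420 × 9) / (3 × 8) = 3780/24
= 157.5000

157.5000


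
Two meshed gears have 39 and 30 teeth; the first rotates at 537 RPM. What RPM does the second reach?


Gear ratio = 39:30 = 13:10
RPM_B = RPM_A × (teeth_A / teeth_B)
= 537 × (39/30)
= 698.1 RPM

698.1 RPM


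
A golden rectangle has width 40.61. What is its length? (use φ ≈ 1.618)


φ = (1 + √5) / 2 ≈ 1.618
Length = width × φ = 40.61 × 1.618 = 65.70698
≈ 65.71

65.71


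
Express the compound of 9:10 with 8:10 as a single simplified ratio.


Compound ratio = (9×8) : (10×10)
= 72:100
GCD = 4
= 18:25

18:25


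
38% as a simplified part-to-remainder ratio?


38% means 38 parts out of 100; remainder = 62
Part : remainder = 38:62
GCD = 2
= 19:31

19:31


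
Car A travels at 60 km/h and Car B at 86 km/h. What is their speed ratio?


Ratio = 60:86
GCD = 2
Simplified = 30:43
Time ratio (same distance) = 43:30
Speed ratio = 30:43

30:43


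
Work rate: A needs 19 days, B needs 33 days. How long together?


Rate of A = 1/19 per day
Rate of B = 1/33 per day
Combined rate = 1/19 + 1/33 = 52/627 ≈ 0.0829 per day
Days = 1 / combined rate = 627/52
≈ 12.06 days

12.06 days


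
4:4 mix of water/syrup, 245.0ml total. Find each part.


Total parts = 4 + 4 = 8
water: 245.0 × 4/8 = 122.5ml
syrup: 245.0 × 4/8 = 122.5ml
= 122.5ml and 122.5ml

122.5ml and 122.5ml


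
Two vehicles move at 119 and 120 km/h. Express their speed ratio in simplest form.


Ratio = 119:120
GCD = 1
Simplified = 119:120
Time ratio (same distance) = 120:119
Speed ratio = 119:120

119:120


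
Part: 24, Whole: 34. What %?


Percentage = (part / whole) × 100
= (24 / 34) × 100
≈ 70.59%

70.59%


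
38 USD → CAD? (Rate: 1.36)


Amount × rate = 38 × 1.36
= 51.68 CAD

51.68 CAD


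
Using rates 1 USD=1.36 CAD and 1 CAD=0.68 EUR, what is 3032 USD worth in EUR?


Step 1: 3032 USD × 1.36 = 4123.52 CAD
Step 2: 4123.52 CAD × 0.68 = 2803.99 EUR
Implied rate USD→EUR = 1.36 × 0.68 = 0.9248
= 2803.99 EUR

2803.99 EUR


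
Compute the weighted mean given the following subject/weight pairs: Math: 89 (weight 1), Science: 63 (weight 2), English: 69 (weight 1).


Numerator = 89×1 + 63×2 + 69×1
= 89 + 126 + 69
= 284
Total weight = 4
Weighted avg = 284/4
= 71.00

71.00


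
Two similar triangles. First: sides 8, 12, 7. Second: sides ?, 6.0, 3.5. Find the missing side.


Scale factor = 6.0/12 = 0.5
Missing side = 8 × 0.5
= 4.0

4.0


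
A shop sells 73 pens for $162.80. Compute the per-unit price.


Unit rate = total / quantity
= 162.80 / 73
= $2.23 per unit

$2.23 per unit


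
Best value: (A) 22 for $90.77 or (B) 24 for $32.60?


Deal A: $90.77/22 = $4.1259/unit
Deal B: $32.60/24 = $1.3583/unit
B is cheaper per unit
= Deal B

Deal B


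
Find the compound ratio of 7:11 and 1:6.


Compound ratio = (7×1) : (11×6)
= 7:66
GCD = 1
= 7:66

7:66


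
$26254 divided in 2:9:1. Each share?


Total parts = 2 + 9 + 1 = 12
Part 1: 26254 × 2/12 = 4375.67
Part 2: 26254 × 9/12 = 19690.50
Part 3: 26254 × 1/12 = 2187.83
= Part 1: $4375.67, Part 2: $19690.50, Part 3: $2187.83

Part 1: $4375.67, Part 2: $19690.50, Part 3: $2187.83


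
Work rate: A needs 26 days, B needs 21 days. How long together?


Rate of A = 1/26 per day
Rate of B = 1/21 per day
Combined rate = 1/26 + 1/21 = 47/546 ≈ 0.0861 per day
Days = 1 / combined rate = 546/47
≈ 11.62 days

11.62 days


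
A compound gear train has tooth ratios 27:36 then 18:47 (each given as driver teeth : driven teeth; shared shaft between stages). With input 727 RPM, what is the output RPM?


Stage 1: RPM_B = RPM_A × t_A/t_B = 727 × 27/36 = 19629/36 = 545.25
B and C share a shaft → RPM_C = RPM_B
Stage 2: RPM_D = RPM_C × t_C/t_D = RPM_A × (t_A×t_C)/(t_B×t_D)
Overall ratio = (27×18)/(36×47) = 486/1692
RPM_D = 727 × 486/1692 = 353322/1692
≈ 208.82 RPM

208.82 RPM


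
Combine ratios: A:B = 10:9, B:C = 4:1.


Match B: multiply A:B by 4 → 40:36
Multiply B:C by 9 → 36:9
Combined: 40:36:9
GCD = 1
= 40:36:9

40:36:9


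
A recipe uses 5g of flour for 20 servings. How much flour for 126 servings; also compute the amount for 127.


Direct proportion: y/x = constant
k = 5/20 = 0.2500
y at x=126: k × 126 = 5 × 126 / 20 = 630/20 = 31.50
y at x=127: k × 127 = 5 × 127 / 20 = 635/20 = 31.75
= 31.50 and 31.75

31.50 and 31.75


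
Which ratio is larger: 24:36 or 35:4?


24/36 = 0.6667
35/4 = 8.7500
0.6667 < 8.7500, so 24:36 is less
= 35:4

35:4


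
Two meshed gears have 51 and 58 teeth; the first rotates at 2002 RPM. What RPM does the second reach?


Gear ratio = 51:58 = 51:58
RPM_B = RPM_A × (teeth_A / teeth_B)
= 2002 × (51/58)
= 1760.4 RPM

1760.4 RPM


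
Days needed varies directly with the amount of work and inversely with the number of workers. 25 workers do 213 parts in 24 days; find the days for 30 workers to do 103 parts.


Days ∝ work / workers, so d₂ = d₁ × (m₁/m₂) × (w₂/w₁)
Workers factor (inverse): 25/30 ≈ 0.8333
Work factor (direct): 103/213 ≈ 0.4836
d₂ = 24 × 25/30 × 103/213 = (24 × 25 × 103) / (30 × 213) = 61800/6390
≈ 9.67 days

9.67 days


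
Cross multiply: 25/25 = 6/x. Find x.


Cross multiply: 25 × x = 25 × 6
25x = 150
x = 150 / 25
= 6.00

6.00


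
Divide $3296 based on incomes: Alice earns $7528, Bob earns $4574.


Total income = 7528 + 4574 = $12102
Alice: $3296 × 7528/12102 = $2050.26
Bob: $3296 × 4574/12102 = $1245.74
= Alice: $2050.26, Bob: $1245.74

Alice: $2050.26, Bob: $1245.74


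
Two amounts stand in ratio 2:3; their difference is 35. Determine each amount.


Let A = 2k, B = 3k.
3k - 2k = 35
1k = 35 → k = 35/1 = 35
A = 2×35 = 70, B = 3×35 = 105
= A = 70, B = 105

A = 70, B = 105


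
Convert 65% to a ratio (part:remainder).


65% means 65 parts out of 100; remainder = 35
Part : remainder = 65:35
GCD = 5
= 13:7

13:7


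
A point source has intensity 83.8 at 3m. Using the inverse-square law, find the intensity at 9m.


I₁d₁² = I₂d₂²
I₂ = I₁ × (d₁/d₂)²
= 83.8 × (3/9)²
= 83.8 × 9/81
= 754.2/81
≈ 9.3111

9.3111


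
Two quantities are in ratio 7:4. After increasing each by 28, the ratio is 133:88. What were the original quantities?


Let A = 7k, B = 4k.
(7k + 28) / (4k + 28) = 133/88
Cross-multiply: 88(7k + 28) = 133(4k + 28)
616k + 2464 = 532k + 3724
616k - 532k = 3724 - 2464
84k = 1260
k = 1260/84 = 15
A = 7×15 = 105, B = 4×15 = 60
= A = 105, B = 60

A = 105, B = 60


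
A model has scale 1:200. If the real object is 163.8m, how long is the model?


Model size = real / scale
= 163.8 / 200
= 0.8190 m

0.8190 m


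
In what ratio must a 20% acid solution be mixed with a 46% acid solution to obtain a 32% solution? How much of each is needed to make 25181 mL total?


Let x parts of 20% mix with y parts of 46%.
20x + 46y = 32(x + y)
20x + 46y = 32x + 32y
x(20 - 32) = y(32 - 46)
x/y = (46 - 32)/(32 - 20) = 14/12
Simplify: 7:6
Total parts = 13; one part = 25181/13 = 1937.00 mL
20% solution: 7×1937.00 = 13559.00 mL
46% solution: 6×1937.00 = 11622.00 mL
= ratio 7:6; 13559.00 mL and 11622.00 mL

ratio 7:6; 13559.00 mL and 11622.00 mL


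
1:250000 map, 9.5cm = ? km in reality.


Real distance = map distance × scale
= 9.5cm × 250000
= 2375000 cm = 23750.0 m
= 23.750 km

23.750 km


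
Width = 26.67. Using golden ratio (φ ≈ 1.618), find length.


φ = (1 + √5) / 2 ≈ 1.618
Length = width × φ = 26.67 × 1.618 = 43.15206
≈ 43.15

43.15


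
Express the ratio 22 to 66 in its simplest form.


GCD(22, 66) = 22
22/22 : 66/22
= 1:3

1:3


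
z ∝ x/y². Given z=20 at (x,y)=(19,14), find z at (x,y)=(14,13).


z = k·x/y²
Solve for k using the known point: k = z·y²/x = 20×196/19 = 3920/19 ≈ 206.3158
Now evaluate at x=14, y=13:
z = k × 14 / 169 = (3920 × 14) / (19 × 169) = 54880/3211
≈ 17.0912

17.0912


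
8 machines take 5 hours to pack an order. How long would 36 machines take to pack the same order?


Inverse proportion: x × y = constant
k = 8 × 5 = 40
y₂ = k / 36 = 40 / 36
= 1.11

1.11


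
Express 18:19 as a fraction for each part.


Total parts = 18 + 19 = 37
First part: 18/37 = 18/37
Second part: 19/37 = 19/37
= 18/37 and 19/37

18/37 and 19/37


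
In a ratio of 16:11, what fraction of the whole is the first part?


Total parts = 16 + 11 = 27
First part: 16/27 = 16/27
= 16/27

16/27


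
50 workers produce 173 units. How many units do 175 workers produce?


Direct proportion: y/x = constant
k = 173/50 = 3.4600
y₂ = k × 175 = 173 × 175 / 50 = 30275/50
= 605.50

605.50


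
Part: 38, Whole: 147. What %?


Percentage = (part / whole) × 100
= (38 / 147) × 100
≈ 25.85%

25.85%


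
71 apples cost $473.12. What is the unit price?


Unit rate = total / quantity
= 473.12 / 71
= $6.66 per unit

$6.66 per unit


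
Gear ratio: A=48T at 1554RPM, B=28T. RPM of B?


Gear ratio = 48:28 = 12:7
RPM_B = RPM_A × (teeth_A / teeth_B)
= 1554 × (48/28)
= 2664.0 RPM

2664.0 RPM


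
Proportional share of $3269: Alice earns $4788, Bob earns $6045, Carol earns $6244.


Total income = 4788 + 6045 + 6244 = $17077
Alice: $3269 × 4788/17077 = $916.55
Bob: $3269 × 6045/17077 = $1157.18
Carol: $3269 × 6244/17077 = $1195.27
= Alice: $916.55, Bob: $1157.18, Carol: $1195.27

Alice: $916.55, Bob: $1157.18, Carol: $1195.27


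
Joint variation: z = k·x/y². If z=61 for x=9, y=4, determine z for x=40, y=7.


z = k·x/y²
Solve for k using the known point: k = z·y²/x = 61×16/9 = 976/9 ≈ 108.4444
Now evaluate at x=40, y=7:
z = k × 40 / 49 = (976 × 40) / (9 × 49) = 39040/441
≈ 88.5261

88.5261


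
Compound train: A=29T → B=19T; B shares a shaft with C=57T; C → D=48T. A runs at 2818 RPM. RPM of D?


Stage 1: RPM_B = RPM_A × t_A/t_B = 2818 × 29/19 = 81722/19 ≈ 4301.16
B and C share a shaft → RPM_C = RPM_B
Stage 2: RPM_D = RPM_C × t_C/t_D = RPM_A × (t_A×t_C)/(t_B×t_D)
Overall ratio = (29×57)/(19×48) = 1653/912
RPM_D = 2818 × 1653/912 = 4658154/912
≈ 5107.63 RPM

5107.63 RPM


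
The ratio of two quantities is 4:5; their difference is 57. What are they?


Let A = 4k, B = 5k.
5k - 4k = 57
1k = 57 → k = 57/1 = 57
A = 4×57 = 228, B = 5×57 = 285
= A = 228, B = 285

A = 228, B = 285


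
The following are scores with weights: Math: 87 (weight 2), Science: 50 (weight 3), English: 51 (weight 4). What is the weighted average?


Numerator = 87×2 + 50×3 + 51×4
= 174 + 150 + 204
= 528
Total weight = 9
Weighted avg = 528/9
= 58.67

58.67


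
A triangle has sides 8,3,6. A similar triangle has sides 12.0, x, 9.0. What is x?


Scale factor = 12.0/8 = 1.5
Missing side = 3 × 1.5
= 4.5

4.5


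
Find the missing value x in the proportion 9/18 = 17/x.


Cross multiply: 9 × x = 18 × 17
9x = 306
x = 306 / 9
= 34.00

34.00


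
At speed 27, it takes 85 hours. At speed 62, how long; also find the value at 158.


Inverse proportion: x × y = constant
k = 27 × 85 = 2295
At x=62: k/62 = 37.02
At x=158: k/158 = 14.53
= 37.02 and 14.53

37.02 and 14.53


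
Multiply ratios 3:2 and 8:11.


Compound ratio = (3×8) : (2×11)
= 24:22
GCD = 2
= 12:11

12:11


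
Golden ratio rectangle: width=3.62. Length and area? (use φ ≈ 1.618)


φ = (1 + √5) / 2 ≈ 1.618
Length = width × φ = 3.62 × 1.618 = 5.85716
≈ 5.86
Area = width × length = 3.62 × 5.85716 = 21.2029192 ≈ 21.20
= Length: 5.86, Area: 21.20

Length: 5.86, Area: 21.20


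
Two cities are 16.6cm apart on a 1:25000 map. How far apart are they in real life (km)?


Real distance = map distance × scale
= 16.6cm × 25000
= 415000 cm = 4150.0 m
= 4.150 km

4.150 km


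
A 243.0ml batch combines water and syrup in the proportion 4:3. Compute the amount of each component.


Total parts = 4 + 3 = 7
water: 243.0 × 4/7 = 138.9ml
syrup: 243.0 × 3/7 = 104.1ml
= 138.9ml and 104.1ml

138.9ml and 104.1ml


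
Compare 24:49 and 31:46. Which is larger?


24/49 = 0.4898
31/46 = 0.6739
0.4898 < 0.6739, so 24:49 is less
= 31:46

31:46


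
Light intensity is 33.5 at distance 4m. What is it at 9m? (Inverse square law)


I₁d₁² = I₂d₂²
I₂ = I₁ × (d₁/d₂)²
= 33.5 × (4/9)²
= 33.5 × 16/81
= 536/81
≈ 6.6173

6.6173


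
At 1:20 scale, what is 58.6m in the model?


Model size = real / scale
= 58.6 / 20
= 2.9300 m

2.9300 m


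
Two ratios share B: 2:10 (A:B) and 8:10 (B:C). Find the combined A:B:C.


Match B: multiply A:B by 8 → 16:80
Multiply B:C by 10 → 80:100
Combined: 16:80:100
GCD = 4
= 4:20:25

4:20:25


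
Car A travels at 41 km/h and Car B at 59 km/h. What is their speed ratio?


Ratio = 41:59
GCD = 1
Simplified = 41:59
Time ratio (same distance) = 59:41
Speed ratio = 41:59

41:59


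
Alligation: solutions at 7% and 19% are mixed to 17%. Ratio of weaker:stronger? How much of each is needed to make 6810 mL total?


Let x parts of 7% mix with y parts of 19%.
7x + 19y = 17(x + y)
7x + 19y = 17x + 17y
x(7 - 17) = y(17 - 19)
x/y = (19 - 17)/(17 - 7) = 2/10
Simplify: 1:5
Total parts = 6; one part = 6810/6 = 1135.00 mL
7% solution: 1×1135.00 = 1135.00 mL
19% solution: 5×1135.00 = 5675.00 mL
= ratio 1:5; 1135.00 mL and 5675.00 mL

ratio 1:5; 1135.00 mL and 5675.00 mL


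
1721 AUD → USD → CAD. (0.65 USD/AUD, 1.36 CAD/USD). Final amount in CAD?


Step 1: 1721 AUD × 0.65 = 1118.65 USD
Step 2: 1118.65 USD × 1.36 = 1521.36 CAD
Implied rate AUD→CAD = 0.65 × 1.36 = 0.8840
= 1521.36 CAD

1521.36 CAD
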